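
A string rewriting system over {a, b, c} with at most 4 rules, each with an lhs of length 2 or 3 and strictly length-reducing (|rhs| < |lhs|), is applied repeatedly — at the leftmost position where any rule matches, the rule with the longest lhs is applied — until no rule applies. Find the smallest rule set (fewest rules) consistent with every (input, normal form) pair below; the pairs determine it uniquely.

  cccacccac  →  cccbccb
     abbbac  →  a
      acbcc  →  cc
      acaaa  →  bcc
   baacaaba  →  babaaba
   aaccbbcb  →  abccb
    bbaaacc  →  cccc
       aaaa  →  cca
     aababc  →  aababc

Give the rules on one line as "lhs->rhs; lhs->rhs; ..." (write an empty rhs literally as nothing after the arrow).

  | cccacccac => cccbccac => cccbccb
  | abbbac => abac => abb => a
  | acbcc => bbcc => cc
  | acaaa => baaa => bcc

aaa->cc; ac->b; bb->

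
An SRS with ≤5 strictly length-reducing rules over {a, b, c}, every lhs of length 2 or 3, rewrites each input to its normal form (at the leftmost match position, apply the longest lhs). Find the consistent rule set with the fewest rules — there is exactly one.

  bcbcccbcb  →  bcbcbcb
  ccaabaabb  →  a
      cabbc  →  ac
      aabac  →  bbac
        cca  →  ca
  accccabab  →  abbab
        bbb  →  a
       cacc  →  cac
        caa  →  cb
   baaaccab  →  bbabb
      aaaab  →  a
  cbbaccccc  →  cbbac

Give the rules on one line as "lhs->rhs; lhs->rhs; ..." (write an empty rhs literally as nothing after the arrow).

  | bcbcccbcb => bcbccbcb => bcbcbcb
  | ccaabaabb => caabaabb => cbbaabb => cbbbbb => cabb => bbb => a
  | cabbc => bbbc => ac
  | aabac => bbac

aa->b; bbb->a; cab->bb; cc->c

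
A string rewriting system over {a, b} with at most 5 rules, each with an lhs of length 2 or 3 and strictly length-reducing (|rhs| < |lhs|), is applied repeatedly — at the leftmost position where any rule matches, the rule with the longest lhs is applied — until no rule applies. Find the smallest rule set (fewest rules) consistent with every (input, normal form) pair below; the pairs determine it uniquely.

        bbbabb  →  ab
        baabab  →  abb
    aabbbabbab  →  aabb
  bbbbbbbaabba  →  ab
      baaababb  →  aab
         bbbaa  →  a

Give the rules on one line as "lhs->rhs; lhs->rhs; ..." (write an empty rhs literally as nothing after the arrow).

  | bbbabb => babb => ab
  | baabab => abab => abb
  | aabbbabbab => aababbab => aabbbab => aabab => aabb
  | bbbbbbbaabba => bbbbbaabba => bbbaabba => baabba => abba => ab

aba->ab; ba->; bab->a; bbb->b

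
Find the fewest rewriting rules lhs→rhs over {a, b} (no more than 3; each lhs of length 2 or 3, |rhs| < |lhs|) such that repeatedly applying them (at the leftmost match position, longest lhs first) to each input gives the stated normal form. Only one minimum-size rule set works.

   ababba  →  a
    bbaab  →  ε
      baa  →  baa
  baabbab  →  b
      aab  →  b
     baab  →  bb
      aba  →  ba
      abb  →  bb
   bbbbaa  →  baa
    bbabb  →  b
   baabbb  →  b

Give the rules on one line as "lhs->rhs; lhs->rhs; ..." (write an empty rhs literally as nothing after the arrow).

ab->b; bbb->

  | ababba => babba => bbba => a
  | bbaab => bbab => bbb => ε
  | baa
  | baabbab => babbab => bbbab => ab => b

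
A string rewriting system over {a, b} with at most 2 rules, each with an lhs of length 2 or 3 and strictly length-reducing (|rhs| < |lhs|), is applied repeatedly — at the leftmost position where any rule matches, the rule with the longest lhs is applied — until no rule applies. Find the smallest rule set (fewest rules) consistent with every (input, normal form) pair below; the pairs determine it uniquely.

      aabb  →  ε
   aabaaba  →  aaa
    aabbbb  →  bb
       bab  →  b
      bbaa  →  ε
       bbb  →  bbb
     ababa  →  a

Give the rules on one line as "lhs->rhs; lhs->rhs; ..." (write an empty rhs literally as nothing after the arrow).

  | aabb => ab => ε
  | aabaaba => aaaba => aaa
  | aabbbb => abbb => bb
  | bab => b

ab->; ba->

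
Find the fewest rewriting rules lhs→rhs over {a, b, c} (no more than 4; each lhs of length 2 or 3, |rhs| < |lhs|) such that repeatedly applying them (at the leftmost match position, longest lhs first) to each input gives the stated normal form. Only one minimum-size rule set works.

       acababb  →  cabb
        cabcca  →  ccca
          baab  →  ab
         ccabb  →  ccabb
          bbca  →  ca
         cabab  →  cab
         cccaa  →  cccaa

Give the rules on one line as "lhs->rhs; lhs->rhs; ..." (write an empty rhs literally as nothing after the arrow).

  | acababb => cababb => cabb
  | cabcca => cacca => ccca
  | baab => ab
  | ccabb

ac->c; ba->; bc->c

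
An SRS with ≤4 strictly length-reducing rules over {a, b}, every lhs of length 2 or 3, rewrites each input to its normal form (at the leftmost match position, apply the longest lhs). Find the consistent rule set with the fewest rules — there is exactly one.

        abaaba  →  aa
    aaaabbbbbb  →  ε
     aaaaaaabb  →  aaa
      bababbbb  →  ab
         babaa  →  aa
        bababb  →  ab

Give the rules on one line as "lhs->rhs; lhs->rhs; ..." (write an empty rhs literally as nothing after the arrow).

aab->; aba->aa; baa->ab; bb->

  | abaaba => aaaba => aa
  | aaaabbbbbb => aabbbbb => bbbb => bb => ε
  | aaaaaaabb => aaaaab => aaa
  | bababbbb => baabbbb => abbbbb => abbb => ab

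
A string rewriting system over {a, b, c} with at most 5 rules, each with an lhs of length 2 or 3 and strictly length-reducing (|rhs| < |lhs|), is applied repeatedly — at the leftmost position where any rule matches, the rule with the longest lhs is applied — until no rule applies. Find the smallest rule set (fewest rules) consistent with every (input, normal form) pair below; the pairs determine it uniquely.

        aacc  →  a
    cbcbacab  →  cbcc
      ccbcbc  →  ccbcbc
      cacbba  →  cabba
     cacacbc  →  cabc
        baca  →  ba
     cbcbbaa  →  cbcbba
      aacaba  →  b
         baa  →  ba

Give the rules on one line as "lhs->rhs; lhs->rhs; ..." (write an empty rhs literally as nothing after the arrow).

aa->a; aba->b; ac->a; bab->c

  | aacc => acc => ac => a
  | cbcbacab => cbcbaab => cbcbab => cbcc
  | ccbcbc
  | cacbba => cabba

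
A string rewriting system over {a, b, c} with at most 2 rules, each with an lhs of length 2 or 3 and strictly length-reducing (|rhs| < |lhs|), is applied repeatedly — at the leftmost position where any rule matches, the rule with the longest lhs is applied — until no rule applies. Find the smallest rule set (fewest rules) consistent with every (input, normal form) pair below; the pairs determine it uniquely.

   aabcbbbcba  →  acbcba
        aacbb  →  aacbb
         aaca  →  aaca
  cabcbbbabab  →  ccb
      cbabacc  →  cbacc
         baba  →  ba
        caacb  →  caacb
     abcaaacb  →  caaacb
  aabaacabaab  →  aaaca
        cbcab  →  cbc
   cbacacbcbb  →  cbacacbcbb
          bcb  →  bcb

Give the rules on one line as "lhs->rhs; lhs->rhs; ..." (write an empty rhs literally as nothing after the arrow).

  | aabcbbbcba => acbbbcba => acbcba
  | aacbb
  | aaca
  | cabcbbbabab => ccbbbabab => ccbabab => ccbab => ccb

ab->; bbb->b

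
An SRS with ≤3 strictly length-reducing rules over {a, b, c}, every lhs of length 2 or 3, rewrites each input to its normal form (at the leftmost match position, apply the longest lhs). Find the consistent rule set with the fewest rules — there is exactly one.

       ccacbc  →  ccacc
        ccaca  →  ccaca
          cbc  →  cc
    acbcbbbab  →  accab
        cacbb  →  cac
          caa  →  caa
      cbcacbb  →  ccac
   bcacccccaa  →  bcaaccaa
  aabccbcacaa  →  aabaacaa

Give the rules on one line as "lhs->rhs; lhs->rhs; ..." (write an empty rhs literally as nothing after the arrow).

  | ccacbc => ccacc
  | ccaca
  | cbc => cc
  | acbcbbbab => accbbbab => accbbab => accbab => accab

cb->c; ccc->a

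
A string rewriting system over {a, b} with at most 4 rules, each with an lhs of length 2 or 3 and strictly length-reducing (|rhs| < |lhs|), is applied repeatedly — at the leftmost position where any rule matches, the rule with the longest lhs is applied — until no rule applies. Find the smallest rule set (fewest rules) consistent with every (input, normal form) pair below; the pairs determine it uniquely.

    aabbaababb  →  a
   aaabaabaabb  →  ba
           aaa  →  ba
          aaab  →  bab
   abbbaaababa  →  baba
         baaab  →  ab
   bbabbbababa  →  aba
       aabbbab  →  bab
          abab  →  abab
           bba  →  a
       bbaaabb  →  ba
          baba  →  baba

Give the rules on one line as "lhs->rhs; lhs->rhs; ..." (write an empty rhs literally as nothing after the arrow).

  | aabbaababb => bbbaababb => aababb => bbabb => abb => a
  | aaabaabaabb => babaabaabb => babaabb => babb => ba
  | aaa => ba
  | aaab => bab

aa->b; baa->; bb->; bbb->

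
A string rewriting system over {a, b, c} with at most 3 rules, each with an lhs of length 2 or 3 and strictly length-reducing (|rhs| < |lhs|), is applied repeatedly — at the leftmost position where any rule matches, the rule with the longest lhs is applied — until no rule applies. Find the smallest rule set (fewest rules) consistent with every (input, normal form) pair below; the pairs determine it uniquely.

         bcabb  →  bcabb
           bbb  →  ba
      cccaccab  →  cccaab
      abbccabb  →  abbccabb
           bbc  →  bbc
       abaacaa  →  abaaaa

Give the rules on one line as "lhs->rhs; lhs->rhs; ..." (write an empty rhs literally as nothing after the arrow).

  | bcabb
  | bbb => ba
  | cccaccab => cccacab => cccaab
  | abbccabb

ac->a; bbb->ba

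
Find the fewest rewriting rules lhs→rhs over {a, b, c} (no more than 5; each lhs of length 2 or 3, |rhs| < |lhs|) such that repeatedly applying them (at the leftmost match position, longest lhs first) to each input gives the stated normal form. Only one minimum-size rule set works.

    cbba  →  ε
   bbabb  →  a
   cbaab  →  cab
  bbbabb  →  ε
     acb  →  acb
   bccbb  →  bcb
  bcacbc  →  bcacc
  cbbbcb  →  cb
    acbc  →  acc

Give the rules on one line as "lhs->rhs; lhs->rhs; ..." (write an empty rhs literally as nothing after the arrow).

  | cbba => ba => ε
  | bbabb => abb => a
  | cbaab => cab
  | bbbabb => babb => bb => ε

ba->; bb->; cbb->b; cbc->cc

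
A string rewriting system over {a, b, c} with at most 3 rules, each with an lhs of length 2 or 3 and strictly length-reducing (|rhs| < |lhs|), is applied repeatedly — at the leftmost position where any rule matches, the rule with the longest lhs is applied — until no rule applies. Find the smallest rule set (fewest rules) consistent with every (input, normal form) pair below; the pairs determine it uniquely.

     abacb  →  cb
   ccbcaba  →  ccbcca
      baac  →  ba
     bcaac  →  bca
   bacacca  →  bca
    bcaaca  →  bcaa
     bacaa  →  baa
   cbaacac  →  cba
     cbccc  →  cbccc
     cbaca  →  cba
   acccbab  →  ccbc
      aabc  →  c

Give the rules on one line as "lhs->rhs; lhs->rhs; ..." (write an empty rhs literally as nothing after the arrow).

ab->c; ac->

  | abacb => cacb => cb
  | ccbcaba => ccbcca
  | baac => ba
  | bcaac => bca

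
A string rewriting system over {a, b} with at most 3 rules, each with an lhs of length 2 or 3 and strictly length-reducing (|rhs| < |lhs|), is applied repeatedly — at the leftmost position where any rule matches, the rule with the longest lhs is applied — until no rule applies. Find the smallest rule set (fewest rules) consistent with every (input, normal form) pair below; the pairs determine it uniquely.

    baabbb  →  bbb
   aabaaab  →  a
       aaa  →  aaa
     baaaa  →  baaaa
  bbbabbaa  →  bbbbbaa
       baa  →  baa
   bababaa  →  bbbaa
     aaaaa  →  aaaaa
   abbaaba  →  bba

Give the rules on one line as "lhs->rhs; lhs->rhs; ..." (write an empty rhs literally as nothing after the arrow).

aab->; ab->b

  | baabbb => bbb
  | aabaaab => aaab => a
  | aaa
  | baaaa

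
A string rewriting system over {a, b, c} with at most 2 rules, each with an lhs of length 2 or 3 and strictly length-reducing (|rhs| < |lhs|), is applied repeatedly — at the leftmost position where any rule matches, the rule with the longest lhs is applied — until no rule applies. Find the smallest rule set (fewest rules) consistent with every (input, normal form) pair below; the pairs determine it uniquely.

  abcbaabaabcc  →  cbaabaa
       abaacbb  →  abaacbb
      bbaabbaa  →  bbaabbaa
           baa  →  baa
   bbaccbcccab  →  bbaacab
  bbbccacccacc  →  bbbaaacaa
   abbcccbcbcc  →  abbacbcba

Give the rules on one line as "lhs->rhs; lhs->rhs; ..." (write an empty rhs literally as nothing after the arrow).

  | abcbaabaabcc => cbaabaabcc => cbaabacc => cbaabaa
  | abaacbb
  | bbaabbaa
  | baa

abc->c; cc->a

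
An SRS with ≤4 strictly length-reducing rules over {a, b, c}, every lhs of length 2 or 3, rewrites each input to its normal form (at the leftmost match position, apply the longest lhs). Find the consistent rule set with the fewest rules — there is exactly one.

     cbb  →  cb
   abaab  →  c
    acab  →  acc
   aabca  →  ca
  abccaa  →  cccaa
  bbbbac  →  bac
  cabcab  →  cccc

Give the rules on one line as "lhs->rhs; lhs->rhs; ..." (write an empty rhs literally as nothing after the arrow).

  | cbb => cb
  | abaab => caab => c
  | acab => acc
  | aabca => ca

aab->; ab->c; bb->b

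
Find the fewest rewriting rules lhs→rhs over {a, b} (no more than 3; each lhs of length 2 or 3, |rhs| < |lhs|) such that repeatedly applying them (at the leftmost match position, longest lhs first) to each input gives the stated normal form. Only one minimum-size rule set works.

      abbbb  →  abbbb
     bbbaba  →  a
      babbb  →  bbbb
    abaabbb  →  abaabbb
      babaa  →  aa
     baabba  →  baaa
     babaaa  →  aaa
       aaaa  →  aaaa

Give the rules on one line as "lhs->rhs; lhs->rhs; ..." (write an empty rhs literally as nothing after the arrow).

  | abbbb
  | bbbaba => baba => bba => a
  | babbb => bbbb
  | abaabbb

bab->bb; bba->a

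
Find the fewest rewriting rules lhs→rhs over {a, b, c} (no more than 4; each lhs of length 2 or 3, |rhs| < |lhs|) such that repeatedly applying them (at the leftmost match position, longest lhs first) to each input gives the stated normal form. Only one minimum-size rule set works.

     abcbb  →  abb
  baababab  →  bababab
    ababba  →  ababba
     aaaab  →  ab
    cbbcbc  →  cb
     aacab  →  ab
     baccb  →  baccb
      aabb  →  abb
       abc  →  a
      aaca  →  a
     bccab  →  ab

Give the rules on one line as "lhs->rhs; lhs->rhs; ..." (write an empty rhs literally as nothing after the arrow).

aa->a; bc->; ca->a

  | abcbb => abb
  | baababab => bababab
  | ababba
  | aaaab => aaab => aab => ab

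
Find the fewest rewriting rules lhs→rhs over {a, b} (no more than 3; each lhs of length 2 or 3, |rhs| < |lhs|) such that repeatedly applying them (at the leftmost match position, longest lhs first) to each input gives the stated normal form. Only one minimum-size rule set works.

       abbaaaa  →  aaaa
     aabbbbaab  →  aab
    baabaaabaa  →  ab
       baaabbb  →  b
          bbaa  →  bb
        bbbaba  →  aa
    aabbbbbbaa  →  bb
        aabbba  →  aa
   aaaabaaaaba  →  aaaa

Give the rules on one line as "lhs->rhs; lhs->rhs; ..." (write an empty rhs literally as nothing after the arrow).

  | abbaaaa => aaaa
  | aabbbbaab => abbaab => aab
  | baabaaabaa => bbaaabaa => bbabaa => babaa => abaa => ab
  | baaabbb => babbb => abbb => b

abb->; ba->a; baa->b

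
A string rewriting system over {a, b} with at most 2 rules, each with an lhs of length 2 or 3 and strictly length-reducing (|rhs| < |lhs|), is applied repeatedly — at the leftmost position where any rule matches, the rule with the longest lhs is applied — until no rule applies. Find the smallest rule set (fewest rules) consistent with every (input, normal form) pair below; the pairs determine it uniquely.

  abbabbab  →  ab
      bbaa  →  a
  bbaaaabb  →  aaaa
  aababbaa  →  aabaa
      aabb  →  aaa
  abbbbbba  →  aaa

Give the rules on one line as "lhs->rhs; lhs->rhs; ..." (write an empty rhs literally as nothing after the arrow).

bb->a; bba->

  | abbabbab => abbab => ab
  | bbaa => a
  | bbaaaabb => aaabb => aaaa
  | aababbaa => aabaa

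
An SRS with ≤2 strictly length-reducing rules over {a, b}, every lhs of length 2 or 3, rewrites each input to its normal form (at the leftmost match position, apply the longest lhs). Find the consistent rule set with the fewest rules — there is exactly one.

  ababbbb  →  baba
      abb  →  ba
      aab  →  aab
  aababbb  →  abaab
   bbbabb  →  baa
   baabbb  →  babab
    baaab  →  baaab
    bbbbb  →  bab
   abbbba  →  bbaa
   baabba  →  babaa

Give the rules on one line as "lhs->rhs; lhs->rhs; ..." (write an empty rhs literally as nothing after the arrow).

abb->ba; bbb->ab

  | ababbbb => abbabb => baabb => baba
  | abb => ba
  | aab
  | aababbb => aabbab => abaab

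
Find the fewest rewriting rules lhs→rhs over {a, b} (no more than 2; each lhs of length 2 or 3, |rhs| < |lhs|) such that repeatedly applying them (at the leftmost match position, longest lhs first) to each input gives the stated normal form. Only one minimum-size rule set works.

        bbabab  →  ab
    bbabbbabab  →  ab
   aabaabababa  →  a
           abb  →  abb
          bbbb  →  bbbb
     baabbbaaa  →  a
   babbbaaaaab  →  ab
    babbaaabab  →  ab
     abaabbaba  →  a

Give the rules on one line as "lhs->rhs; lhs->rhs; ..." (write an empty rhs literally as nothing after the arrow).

aa->a; ba->a

  | bbabab => babab => abab => aab => ab
  | bbabbbabab => babbbabab => abbbabab => abbabab => ababab => aabab => abab => aab => ab
  | aabaabababa => abaabababa => aaabababa => aabababa => abababa => aababa => ababa => aaba => aba => aa => a
  | abb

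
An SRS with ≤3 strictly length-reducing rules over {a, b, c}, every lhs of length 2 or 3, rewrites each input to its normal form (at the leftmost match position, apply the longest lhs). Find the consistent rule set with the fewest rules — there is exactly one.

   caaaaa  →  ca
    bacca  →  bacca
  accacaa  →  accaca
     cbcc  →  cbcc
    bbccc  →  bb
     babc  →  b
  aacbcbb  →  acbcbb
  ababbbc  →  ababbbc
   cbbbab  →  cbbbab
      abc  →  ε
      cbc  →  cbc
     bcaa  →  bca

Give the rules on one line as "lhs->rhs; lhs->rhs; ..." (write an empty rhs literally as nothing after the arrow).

aa->a; abc->; ccc->

  | caaaaa => caaaa => caaa => caa => ca
  | bacca
  | accacaa => accaca
  | cbcc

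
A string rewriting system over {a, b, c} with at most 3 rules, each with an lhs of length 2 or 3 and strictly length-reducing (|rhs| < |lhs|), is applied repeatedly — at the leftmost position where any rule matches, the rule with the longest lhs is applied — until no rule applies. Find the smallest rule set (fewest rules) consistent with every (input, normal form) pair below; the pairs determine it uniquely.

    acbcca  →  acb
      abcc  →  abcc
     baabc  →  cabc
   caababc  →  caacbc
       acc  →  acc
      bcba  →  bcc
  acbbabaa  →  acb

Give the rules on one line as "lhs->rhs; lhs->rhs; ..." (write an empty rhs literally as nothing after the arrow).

ba->c; cca->

  | acbcca => acb
  | abcc
  | baabc => cabc
  | caababc => caacbc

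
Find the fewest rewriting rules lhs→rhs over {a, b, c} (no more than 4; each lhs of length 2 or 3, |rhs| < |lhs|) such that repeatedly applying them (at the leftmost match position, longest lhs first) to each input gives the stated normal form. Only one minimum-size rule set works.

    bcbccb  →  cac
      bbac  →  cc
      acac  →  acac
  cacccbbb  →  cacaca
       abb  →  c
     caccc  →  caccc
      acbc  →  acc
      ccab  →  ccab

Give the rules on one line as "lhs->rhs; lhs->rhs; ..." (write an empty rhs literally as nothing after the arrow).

aa->c; bb->a; bc->c; ccb->ac

  | bcbccb => cbccb => cccb => cac
  | bbac => aac => cc
  | acac
  | cacccbbb => cacacbb => cacaca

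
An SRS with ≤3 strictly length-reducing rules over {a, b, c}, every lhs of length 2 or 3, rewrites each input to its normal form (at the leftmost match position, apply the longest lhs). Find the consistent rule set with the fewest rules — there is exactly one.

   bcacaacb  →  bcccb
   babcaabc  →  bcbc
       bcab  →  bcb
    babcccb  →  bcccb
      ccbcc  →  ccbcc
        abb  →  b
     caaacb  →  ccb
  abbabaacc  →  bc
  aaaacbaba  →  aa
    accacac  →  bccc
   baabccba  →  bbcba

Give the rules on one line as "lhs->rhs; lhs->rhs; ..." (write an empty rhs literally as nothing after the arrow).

ab->; ac->b; ca->c

  | bcacaacb => bccaacb => bccacb => bcccb
  | babcaabc => bcaabc => bcabc => bcbc
  | bcab => bcb
  | babcccb => bcccb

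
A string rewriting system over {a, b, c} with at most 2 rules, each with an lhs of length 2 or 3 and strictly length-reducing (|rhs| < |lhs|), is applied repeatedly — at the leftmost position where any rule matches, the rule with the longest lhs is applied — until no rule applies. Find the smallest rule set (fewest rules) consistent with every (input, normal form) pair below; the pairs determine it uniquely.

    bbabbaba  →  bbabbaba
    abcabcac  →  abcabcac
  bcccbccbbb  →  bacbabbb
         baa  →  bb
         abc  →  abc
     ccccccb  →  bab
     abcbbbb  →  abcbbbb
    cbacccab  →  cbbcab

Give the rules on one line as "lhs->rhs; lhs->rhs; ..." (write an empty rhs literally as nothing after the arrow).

aa->b; cc->a

  | bbabbaba
  | abcabcac
  | bcccbccbbb => bacbccbbb => bacbabbb
  | baa => bb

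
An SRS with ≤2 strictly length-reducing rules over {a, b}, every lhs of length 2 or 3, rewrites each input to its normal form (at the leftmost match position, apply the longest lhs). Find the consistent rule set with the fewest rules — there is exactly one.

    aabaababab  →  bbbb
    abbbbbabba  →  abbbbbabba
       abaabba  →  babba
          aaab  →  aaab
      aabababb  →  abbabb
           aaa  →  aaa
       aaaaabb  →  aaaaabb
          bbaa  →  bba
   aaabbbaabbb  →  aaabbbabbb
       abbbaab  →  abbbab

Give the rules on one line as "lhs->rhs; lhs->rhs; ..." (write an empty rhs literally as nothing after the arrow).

  | aabaababab => abababab => bbabab => bbbb
  | abbbbbabba
  | abaabba => babba
  | aaab

aba->b; baa->ba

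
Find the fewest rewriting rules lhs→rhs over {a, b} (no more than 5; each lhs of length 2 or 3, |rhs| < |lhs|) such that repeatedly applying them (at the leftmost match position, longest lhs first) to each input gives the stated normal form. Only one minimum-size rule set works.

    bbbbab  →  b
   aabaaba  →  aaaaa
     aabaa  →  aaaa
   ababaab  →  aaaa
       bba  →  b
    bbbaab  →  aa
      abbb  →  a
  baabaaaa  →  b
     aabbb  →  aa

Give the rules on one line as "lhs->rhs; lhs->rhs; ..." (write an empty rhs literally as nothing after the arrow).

ab->a; ba->b; bb->b; bbb->

  | bbbbab => bab => bb => b
  | aabaaba => aaaaba => aaaaa
  | aabaa => aaaa
  | ababaab => aabaab => aaaab => aaaa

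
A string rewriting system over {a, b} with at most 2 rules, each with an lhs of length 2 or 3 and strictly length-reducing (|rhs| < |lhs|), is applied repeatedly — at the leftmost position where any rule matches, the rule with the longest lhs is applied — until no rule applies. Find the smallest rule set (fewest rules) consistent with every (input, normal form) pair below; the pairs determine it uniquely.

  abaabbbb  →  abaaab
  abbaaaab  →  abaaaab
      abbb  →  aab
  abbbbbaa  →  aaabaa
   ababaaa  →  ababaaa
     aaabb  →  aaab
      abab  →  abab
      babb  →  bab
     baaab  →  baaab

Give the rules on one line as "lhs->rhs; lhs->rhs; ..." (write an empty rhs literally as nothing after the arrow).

bb->b; bbb->ab

  | abaabbbb => abaaabb => abaaab
  | abbaaaab => abaaaab
  | abbb => aab
  | abbbbbaa => aabbbaa => aaabaa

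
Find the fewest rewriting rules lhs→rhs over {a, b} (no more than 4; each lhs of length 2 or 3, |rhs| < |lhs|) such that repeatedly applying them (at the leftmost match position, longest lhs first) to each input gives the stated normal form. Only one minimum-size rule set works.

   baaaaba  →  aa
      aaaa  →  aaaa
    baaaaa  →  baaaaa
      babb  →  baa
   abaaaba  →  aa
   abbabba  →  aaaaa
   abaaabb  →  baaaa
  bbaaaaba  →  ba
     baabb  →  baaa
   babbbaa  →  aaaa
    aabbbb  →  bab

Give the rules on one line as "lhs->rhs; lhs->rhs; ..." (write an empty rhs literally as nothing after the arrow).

aba->ba; bb->a; bbb->ba

  | baaaaba => baaaba => baaba => baba => bba => aa
  | aaaa
  | baaaaa
  | babb => baa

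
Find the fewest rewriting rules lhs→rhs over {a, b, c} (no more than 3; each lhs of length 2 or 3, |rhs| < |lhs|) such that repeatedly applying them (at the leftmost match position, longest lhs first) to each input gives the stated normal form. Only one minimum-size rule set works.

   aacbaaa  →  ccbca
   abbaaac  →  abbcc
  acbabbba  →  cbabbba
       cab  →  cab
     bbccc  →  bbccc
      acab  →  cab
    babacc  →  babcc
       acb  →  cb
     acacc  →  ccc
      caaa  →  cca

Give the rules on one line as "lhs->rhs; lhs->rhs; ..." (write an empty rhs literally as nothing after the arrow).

aa->c; ac->c

  | aacbaaa => ccbaaa => ccbca
  | abbaaac => abbcac => abbcc
  | acbabbba => cbabbba
  | cab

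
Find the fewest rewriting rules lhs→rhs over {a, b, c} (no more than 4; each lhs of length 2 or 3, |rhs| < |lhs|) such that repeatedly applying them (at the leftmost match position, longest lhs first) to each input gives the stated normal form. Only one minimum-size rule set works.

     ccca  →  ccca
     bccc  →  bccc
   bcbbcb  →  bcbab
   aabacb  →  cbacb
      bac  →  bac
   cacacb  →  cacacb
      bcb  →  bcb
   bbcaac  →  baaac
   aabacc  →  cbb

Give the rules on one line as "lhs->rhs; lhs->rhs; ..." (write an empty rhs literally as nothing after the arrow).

  | ccca
  | bccc
  | bcbbcb => bcbab
  | aabacb => cbacb

aab->cb; acc->b; bbc->ba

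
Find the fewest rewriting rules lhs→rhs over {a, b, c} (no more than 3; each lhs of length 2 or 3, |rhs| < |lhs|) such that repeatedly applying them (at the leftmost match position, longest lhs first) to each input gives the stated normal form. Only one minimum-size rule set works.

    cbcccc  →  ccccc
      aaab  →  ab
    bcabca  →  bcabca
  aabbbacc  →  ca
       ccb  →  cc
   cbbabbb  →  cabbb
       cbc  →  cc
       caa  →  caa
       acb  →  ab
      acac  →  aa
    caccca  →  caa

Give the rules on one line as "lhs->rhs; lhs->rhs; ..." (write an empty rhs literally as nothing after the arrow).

  | cbcccc => ccccc
  | aaab => acb => ab
  | bcabca
  | aabbbacc => cbbbacc => cbbacc => cbacc => cacc => cac => ca

aab->cb; ac->a; cb->c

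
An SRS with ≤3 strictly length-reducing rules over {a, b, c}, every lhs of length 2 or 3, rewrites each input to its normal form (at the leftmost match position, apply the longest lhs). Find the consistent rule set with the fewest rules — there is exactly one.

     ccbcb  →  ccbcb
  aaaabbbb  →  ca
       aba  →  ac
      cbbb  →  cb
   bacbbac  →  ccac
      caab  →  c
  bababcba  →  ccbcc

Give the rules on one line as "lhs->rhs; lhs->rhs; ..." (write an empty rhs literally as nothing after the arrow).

  | ccbcb
  | aaaabbbb => baabbbb => cabbbb => cabb => ca
  | aba => ac
  | cbbb => cb

aa->b; ba->c; bb->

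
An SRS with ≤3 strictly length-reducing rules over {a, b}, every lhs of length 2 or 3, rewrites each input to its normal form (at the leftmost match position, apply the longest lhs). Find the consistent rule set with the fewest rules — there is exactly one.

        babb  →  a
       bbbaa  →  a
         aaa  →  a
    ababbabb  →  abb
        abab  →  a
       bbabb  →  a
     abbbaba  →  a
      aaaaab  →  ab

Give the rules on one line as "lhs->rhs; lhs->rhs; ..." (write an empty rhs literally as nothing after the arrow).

  | babb => bab => ba => a
  | bbbaa => bbaa => baa => aa => a
  | aaa => aa => a
  | ababbabb => abababb => abaabb => aaabb => aabb => abb

aa->a; ba->a; bab->ba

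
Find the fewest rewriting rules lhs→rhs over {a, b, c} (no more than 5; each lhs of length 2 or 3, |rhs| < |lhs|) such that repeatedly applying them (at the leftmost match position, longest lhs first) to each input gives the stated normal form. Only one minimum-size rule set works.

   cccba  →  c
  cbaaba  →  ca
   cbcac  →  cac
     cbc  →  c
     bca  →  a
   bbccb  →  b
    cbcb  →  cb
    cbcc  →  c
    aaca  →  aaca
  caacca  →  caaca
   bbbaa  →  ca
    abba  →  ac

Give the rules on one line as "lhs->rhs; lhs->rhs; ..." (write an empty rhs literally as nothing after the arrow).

ba->; bba->cc; bc->; cc->c

  | cccba => ccba => cba => c
  | cbaaba => caba => ca
  | cbcac => cac
  | cbc => c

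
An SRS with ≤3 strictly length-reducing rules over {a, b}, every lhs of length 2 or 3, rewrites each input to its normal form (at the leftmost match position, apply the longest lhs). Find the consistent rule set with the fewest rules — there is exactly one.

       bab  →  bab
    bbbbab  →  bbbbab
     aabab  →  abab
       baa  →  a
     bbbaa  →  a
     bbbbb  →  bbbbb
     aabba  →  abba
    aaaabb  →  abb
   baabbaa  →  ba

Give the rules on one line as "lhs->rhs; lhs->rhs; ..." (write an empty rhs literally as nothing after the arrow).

  | bab
  | bbbbab
  | aabab => abab
  | baa => aa => a

aa->a; aaa->ba; baa->aa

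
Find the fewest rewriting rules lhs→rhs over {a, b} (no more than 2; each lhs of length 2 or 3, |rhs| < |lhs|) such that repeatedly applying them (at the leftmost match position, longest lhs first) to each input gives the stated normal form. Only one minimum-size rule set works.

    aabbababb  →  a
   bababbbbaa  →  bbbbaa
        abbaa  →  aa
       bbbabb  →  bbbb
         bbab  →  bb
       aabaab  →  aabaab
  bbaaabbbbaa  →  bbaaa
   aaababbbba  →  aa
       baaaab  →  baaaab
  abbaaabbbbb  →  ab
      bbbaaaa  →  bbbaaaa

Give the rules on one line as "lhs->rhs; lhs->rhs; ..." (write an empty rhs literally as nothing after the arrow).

  | aabbababb => aababb => aabb => a
  | bababbbbaa => babbbbaa => bbbbaa
  | abbaa => aa
  | bbbabb => bbbb

abb->; bab->b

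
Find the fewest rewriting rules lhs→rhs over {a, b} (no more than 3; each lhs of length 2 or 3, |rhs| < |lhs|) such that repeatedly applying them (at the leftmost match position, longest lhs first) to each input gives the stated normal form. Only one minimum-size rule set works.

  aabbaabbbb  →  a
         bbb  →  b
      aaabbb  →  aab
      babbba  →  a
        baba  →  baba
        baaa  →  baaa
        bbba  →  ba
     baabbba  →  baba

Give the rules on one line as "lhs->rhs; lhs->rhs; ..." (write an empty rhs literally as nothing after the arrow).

  | aabbaabbbb => aaabbbb => aabb => a
  | bbb => b
  | aaabbb => aab
  | babbba => bba => a

abb->; bb->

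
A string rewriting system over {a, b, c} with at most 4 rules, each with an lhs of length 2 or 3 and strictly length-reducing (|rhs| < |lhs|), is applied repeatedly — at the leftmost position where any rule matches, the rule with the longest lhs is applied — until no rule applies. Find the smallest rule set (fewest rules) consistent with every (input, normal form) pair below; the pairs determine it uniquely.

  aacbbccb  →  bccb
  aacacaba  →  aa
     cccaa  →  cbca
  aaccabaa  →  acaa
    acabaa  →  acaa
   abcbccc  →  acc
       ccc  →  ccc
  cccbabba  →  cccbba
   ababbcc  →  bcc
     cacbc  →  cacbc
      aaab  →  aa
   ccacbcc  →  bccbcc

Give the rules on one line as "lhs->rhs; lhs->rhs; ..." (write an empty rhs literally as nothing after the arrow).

aac->a; ab->; abc->a; cca->bc

  | aacbbccb => abbccb => bccb
  | aacacaba => aacaba => aaba => aa
  | cccaa => cbca
  | aaccabaa => acabaa => acaa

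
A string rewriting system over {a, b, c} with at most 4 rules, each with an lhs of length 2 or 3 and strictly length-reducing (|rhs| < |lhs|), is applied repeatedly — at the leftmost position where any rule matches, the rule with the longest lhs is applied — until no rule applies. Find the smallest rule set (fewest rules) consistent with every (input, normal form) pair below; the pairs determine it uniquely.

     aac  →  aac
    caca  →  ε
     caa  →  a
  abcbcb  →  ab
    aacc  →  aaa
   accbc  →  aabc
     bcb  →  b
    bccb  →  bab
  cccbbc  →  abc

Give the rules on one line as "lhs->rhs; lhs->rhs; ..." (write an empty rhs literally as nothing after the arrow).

  | aac
  | caca => ca => ε
  | caa => a
  | abcbcb => abcb => ab

ca->; cb->; cc->a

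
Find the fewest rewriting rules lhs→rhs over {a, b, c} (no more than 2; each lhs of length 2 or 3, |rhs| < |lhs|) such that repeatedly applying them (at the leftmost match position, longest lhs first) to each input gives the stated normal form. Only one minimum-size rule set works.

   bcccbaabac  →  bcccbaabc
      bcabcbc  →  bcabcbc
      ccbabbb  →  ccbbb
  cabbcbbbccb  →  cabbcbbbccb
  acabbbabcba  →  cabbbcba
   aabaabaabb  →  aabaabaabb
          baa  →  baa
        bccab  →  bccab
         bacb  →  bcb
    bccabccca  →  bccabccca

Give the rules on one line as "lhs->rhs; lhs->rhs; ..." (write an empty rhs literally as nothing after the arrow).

ac->c; bab->b

  | bcccbaabac => bcccbaabc
  | bcabcbc
  | ccbabbb => ccbbb
  | cabbcbbbccb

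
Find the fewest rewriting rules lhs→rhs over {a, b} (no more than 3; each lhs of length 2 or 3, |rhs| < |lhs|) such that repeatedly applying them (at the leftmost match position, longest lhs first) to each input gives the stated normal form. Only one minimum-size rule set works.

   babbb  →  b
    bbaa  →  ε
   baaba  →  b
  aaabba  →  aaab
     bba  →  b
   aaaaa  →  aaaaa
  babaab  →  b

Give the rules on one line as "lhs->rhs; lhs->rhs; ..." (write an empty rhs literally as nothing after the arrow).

ba->b; baa->; bb->b

  | babbb => bbbb => bbb => bb => b
  | bbaa => baa => ε
  | baaba => ba => b
  | aaabba => aaaba => aaab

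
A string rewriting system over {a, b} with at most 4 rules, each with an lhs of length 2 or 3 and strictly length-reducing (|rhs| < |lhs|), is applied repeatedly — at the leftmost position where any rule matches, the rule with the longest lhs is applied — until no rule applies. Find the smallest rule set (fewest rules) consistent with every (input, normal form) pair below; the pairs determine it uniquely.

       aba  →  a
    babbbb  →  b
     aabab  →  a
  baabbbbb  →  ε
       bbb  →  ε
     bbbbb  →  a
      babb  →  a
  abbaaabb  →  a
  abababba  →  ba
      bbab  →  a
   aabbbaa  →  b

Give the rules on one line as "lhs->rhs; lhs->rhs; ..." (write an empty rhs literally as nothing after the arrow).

ab->; baa->b; bb->a

  | aba => a
  | babbbb => bbbb => abb => b
  | aabab => aab => a
  | baabbbbb => bbbbbb => abbbb => bbb => ab => ε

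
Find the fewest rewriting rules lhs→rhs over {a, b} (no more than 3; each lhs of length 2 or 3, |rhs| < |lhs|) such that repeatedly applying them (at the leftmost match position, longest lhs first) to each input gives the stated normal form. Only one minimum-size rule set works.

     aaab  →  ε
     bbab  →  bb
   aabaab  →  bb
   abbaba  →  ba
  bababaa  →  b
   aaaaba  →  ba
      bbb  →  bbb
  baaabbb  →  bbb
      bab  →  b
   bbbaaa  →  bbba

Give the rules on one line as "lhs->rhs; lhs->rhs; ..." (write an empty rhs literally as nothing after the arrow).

  | aaab => ab => ε
  | bbab => bb
  | aabaab => baab => bb
  | abbaba => baba => ba

aa->; ab->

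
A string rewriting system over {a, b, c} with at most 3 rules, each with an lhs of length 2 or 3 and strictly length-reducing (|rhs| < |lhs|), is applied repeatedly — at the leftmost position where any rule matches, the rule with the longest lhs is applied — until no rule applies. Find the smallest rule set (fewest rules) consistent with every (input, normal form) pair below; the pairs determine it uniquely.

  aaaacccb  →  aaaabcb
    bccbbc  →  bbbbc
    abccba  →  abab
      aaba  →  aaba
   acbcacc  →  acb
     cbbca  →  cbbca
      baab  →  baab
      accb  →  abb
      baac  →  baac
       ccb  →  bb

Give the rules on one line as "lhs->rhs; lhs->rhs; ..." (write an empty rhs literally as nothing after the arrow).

  | aaaacccb => aaaabcb
  | bccbbc => bbbbc
  | abccba => abbba => abab
  | aaba

bba->ab; cab->; cc->b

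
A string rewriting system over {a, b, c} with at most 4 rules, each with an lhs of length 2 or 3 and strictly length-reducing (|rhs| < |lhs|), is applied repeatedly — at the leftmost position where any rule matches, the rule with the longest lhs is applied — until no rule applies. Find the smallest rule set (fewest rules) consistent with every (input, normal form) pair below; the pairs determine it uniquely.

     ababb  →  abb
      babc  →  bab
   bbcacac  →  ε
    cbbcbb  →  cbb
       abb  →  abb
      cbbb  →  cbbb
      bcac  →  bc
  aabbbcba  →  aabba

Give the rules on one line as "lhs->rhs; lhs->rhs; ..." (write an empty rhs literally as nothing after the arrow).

  | ababb => abb
  | babc => bab
  | bbcacac => acac => ac => ε
  | cbbcbb => cbb

aba->a; abc->ab; ac->; bbc->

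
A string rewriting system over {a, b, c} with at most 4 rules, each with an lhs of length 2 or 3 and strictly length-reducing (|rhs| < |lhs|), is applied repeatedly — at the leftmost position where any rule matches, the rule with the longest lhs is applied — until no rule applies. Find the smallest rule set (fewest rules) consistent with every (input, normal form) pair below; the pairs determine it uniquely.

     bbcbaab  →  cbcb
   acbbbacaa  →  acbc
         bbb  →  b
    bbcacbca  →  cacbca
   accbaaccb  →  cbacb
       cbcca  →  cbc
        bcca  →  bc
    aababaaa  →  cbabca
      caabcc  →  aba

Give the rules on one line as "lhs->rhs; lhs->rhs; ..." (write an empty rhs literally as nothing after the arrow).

  | bbcbaab => cbaab => cbcb
  | acbbbacaa => acbacaa => acbacc => acbaa => acbc
  | bbb => b
  | bbcacbca => cacbca

aa->c; bb->; cc->a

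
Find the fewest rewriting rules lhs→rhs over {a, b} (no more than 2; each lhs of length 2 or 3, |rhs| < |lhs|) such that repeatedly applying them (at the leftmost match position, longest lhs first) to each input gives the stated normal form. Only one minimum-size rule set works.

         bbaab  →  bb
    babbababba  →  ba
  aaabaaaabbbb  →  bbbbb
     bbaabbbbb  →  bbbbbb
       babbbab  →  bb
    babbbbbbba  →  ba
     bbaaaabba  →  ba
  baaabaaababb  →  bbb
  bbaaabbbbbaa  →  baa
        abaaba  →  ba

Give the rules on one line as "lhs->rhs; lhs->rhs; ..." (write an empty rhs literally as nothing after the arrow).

  | bbaab => baab => bab => bb
  | babbababba => bbbababba => bbababba => bababba => bbabba => babba => bbba => bba => ba
  | aaabaaaabbbb => aabaaaabbbb => abaaaabbbb => baaaabbbb => baaabbbb => baabbbb => babbbb => bbbbb
  | bbaabbbbb => baabbbbb => babbbbb => bbbbbb

ab->b; bba->ba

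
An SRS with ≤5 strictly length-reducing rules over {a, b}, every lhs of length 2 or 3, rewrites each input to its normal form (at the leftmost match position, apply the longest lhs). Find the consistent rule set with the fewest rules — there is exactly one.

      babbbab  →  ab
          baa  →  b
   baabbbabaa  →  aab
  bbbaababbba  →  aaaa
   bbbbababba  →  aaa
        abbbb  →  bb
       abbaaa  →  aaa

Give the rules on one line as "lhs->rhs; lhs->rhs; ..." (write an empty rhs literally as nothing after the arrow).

abb->; ba->a; baa->b; bbb->a

  | babbbab => abbbab => bab => ab
  | baa => b
  | baabbbabaa => bbbbabaa => ababaa => aabaa => aab
  | bbbaababbba => aaababbba => aaaabbba => aaaba => aaaa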